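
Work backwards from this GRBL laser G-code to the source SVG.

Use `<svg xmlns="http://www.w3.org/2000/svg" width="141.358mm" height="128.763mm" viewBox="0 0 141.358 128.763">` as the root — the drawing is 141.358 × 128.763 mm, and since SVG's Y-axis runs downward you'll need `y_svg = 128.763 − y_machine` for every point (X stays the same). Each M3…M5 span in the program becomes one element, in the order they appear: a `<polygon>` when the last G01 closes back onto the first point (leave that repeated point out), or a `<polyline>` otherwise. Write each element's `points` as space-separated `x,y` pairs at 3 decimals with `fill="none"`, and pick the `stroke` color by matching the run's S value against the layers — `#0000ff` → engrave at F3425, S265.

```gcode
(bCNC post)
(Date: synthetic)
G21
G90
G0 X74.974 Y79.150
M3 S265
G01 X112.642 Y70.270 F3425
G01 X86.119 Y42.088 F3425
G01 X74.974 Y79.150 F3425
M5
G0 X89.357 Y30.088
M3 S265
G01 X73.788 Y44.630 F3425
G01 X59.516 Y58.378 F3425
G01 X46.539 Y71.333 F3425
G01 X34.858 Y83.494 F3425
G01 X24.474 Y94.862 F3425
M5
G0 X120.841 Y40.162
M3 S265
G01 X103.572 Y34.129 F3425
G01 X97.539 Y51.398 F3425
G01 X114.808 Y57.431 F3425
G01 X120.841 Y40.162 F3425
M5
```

Each laser-on run becomes one SVG element. Flip Y back into SVG space with y_svg = 128.763 − y_machine. Every run uses S265, so all elements get stroke `#0000ff` (engrave).

Run 1: The run returns to its start, so emit a `<polygon>` with points (Y-flipped): 74.974,49.613 112.642,58.493 86.119,86.675.

Run 2: The run is open, so emit a `<polyline>` with points (Y-flipped): 89.357,98.675 73.788,84.133 59.516,70.385 46.539,57.430 34.858,45.269 24.474,33.901.

Run 3: The run returns to its start, so emit a `<polygon>` with points (Y-flipped): 120.841,88.601 103.572,94.634 97.539,77.365 114.808,71.332.

<svg xmlns="http://www.w3.org/2000/svg" width="141.358mm" height="128.763mm" viewBox="0 0 141.358 128.763">
  <polygon points="74.974,49.613 112.642,58.493 86.119,86.675" fill="none" stroke="#0000ff"/>
  <polyline points="89.357,98.675 73.788,84.133 59.516,70.385 46.539,57.430 34.858,45.269 24.474,33.901" fill="none" stroke="#0000ff"/>
  <polygon points="120.841,88.601 103.572,94.634 97.539,77.365 114.808,71.332" fill="none" stroke="#0000ff"/>
</svg>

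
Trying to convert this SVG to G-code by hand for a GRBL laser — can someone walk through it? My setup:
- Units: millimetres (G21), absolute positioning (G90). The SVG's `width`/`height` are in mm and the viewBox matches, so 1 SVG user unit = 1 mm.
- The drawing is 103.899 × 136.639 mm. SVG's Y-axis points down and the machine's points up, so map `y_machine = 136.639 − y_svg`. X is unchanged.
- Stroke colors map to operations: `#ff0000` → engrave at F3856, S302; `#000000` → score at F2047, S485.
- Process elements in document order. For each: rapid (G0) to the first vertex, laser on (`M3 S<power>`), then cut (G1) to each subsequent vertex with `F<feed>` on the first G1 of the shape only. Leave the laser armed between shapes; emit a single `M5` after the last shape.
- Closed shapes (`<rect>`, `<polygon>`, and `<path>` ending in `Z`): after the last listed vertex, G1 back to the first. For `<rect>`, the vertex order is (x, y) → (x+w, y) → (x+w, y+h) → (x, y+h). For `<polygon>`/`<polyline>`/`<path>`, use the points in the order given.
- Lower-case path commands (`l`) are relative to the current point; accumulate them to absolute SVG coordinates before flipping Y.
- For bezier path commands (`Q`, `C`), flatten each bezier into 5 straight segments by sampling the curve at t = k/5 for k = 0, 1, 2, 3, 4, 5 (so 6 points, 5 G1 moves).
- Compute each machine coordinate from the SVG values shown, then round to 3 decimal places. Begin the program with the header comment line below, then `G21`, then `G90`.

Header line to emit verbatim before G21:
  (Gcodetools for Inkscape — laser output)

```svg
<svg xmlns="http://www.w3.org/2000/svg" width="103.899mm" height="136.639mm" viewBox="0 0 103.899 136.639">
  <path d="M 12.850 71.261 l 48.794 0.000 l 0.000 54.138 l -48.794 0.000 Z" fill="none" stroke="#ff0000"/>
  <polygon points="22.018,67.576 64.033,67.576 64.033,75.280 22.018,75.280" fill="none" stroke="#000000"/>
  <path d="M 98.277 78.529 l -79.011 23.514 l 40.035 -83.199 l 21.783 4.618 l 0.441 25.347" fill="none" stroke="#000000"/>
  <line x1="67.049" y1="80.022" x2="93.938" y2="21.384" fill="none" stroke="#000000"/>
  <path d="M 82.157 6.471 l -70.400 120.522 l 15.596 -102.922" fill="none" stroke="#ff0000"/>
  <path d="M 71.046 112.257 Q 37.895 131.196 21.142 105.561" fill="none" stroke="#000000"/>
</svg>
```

Since the viewBox matches the mm dimensions, user units are millimetres directly. The only transform is the Y-flip y_m = 136.639 − y_svg.

Shape 1 is a rectangle drawn with `<path>`. Its stroke #ff0000 means engrave at S302, F3856. After flipping Y the toolpath is (12.850,65.378) → (61.644,65.378) → (61.644,11.240) → (12.850,11.240) → (12.850,65.378), returning to the start.

Shape 2 is a rectangle drawn with `<polygon>`. Its stroke #000000 means score at S485, F2047. After flipping Y the toolpath is (22.018,69.063) → (64.033,69.063) → (64.033,61.359) → (22.018,61.359) → (22.018,69.063), returning to the start.

Shape 3 is a open polyline drawn with `<path>`. Its stroke #000000 means score at S485, F2047. After flipping Y the toolpath is (98.277,58.110) → (19.266,34.596) → (59.301,117.795) → (81.084,113.177) → (81.525,87.830).

Shape 4 is a line segment drawn with `<line>`. Its stroke #000000 means score at S485, F2047. After flipping Y the toolpath is (67.049,56.617) → (93.938,115.255).

Shape 5 is a open polyline drawn with `<path>`. Its stroke #ff0000 means engrave at S302, F3856. After flipping Y the toolpath is (82.157,130.168) → (11.757,9.646) → (27.353,112.568).

Shape 6 is a quadratic bezier drawn with `<path>`. Its stroke #000000 means score at S485, F2047. After flipping Y the toolpath is (71.046,24.382) → (58.442,18.589) → (47.149,16.363) → (37.168,17.702) → (28.499,22.607) → (21.142,31.078).

(Gcodetools for Inkscape — laser output)
G21
G90
G0 X12.850 Y65.378
M3 S302
G1 X61.644 Y65.378 F3856
G1 X61.644 Y11.240
G1 X12.850 Y11.240
G1 X12.850 Y65.378
G0 X22.018 Y69.063
M3 S485
G1 X64.033 Y69.063 F2047
G1 X64.033 Y61.359
G1 X22.018 Y61.359
G1 X22.018 Y69.063
G0 X98.277 Y58.110
M3 S485
G1 X19.266 Y34.596 F2047
G1 X59.301 Y117.795
G1 X81.084 Y113.177
G1 X81.525 Y87.830
G0 X67.049 Y56.617
M3 S485
G1 X93.938 Y115.255 F2047
G0 X82.157 Y130.168
M3 S302
G1 X11.757 Y9.646 F3856
G1 X27.353 Y112.568
G0 X71.046 Y24.382
M3 S485
G1 X58.442 Y18.589 F2047
G1 X47.149 Y16.363
G1 X37.168 Y17.702
G1 X28.499 Y22.607
G1 X21.142 Y31.078
M5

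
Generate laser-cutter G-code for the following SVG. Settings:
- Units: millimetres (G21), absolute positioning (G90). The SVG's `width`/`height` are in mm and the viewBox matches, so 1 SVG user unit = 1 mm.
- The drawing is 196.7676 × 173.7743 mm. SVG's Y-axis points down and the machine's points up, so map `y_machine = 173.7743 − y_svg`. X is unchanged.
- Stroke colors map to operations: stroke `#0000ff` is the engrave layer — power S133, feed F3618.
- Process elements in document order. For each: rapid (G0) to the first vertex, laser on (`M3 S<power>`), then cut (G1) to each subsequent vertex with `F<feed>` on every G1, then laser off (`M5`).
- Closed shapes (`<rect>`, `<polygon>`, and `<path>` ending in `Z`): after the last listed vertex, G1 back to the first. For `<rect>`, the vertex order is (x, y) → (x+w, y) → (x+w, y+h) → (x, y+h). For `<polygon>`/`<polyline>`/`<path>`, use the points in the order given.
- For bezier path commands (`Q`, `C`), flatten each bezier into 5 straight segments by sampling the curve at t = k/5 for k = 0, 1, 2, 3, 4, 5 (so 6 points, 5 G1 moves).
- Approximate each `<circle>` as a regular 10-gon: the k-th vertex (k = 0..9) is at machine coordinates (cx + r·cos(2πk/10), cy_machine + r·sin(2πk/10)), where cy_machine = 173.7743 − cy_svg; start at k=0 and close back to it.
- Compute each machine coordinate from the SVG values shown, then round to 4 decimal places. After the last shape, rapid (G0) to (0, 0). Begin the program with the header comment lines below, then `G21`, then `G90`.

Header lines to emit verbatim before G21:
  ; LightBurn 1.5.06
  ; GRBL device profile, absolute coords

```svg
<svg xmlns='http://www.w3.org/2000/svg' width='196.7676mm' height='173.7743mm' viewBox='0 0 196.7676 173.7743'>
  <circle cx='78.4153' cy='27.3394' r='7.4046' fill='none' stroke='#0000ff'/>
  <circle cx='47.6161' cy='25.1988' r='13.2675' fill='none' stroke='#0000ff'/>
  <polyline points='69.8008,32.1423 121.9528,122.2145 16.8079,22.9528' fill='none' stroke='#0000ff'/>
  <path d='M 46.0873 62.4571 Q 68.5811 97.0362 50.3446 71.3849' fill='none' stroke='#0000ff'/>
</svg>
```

; LightBurn 1.5.06
; GRBL device profile, absolute coords
G21
G90
G0 X85.8199 Y146.4349
M3 S133
G1 X84.4057 Y150.7872 F3618
G1 X80.7034 Y153.4771 F3618
G1 X76.1272 Y153.4771 F3618
G1 X72.4249 Y150.7872 F3618
G1 X71.0107 Y146.4349 F3618
G1 X72.4249 Y142.0826 F3618
G1 X76.1272 Y139.3927 F3618
G1 X80.7034 Y139.3927 F3618
G1 X84.4057 Y142.0826 F3618
G1 X85.8199 Y146.4349 F3618
M5
G0 X60.8836 Y148.5755
M3 S133
G1 X58.3497 Y156.3739 F3618
G1 X51.7160 Y161.1936 F3618
G1 X43.5162 Y161.1936 F3618
G1 X36.8825 Y156.3739 F3618
G1 X34.3486 Y148.5755 F3618
G1 X36.8825 Y140.7771 F3618
G1 X43.5162 Y135.9574 F3618
G1 X51.7160 Y135.9574 F3618
G1 X58.3497 Y140.7771 F3618
G1 X60.8836 Y148.5755 F3618
M5
G0 X69.8008 Y141.6320
M3 S133
G1 X121.9528 Y51.5598 F3618
G1 X16.8079 Y150.8215 F3618
M5
G0 X46.0873 Y111.3172
M3 S133
G1 X53.4556 Y99.8948 F3618
G1 X57.5655 Y93.2908 F3618
G1 X58.4170 Y91.5052 F3618
G1 X56.0100 Y94.5381 F3618
G1 X50.3446 Y102.3894 F3618
M5
G0 X0.0000 Y0.0000

Since the viewBox matches the mm dimensions, user units are millimetres directly. The only transform is the Y-flip y_m = 173.7743 − y_svg.

Shape 1 is a circle drawn with `<circle>`. Its stroke #0000ff means engrave at S133, F3618. After flipping Y the toolpath is (85.8199,146.4349) → (84.4057,150.7872) → (80.7034,153.4771) → (76.1272,153.4771) → (72.4249,150.7872) → (71.0107,146.4349) → (72.4249,142.0826) → (76.1272,139.3927) → (80.7034,139.3927) → (84.4057,142.0826) → (85.8199,146.4349), returning to the start.

Shape 2 is a circle drawn with `<circle>`. Its stroke #0000ff means engrave at S133, F3618. After flipping Y the toolpath is (60.8836,148.5755) → (58.3497,156.3739) → (51.7160,161.1936) → (43.5162,161.1936) → (36.8825,156.3739) → (34.3486,148.5755) → (36.8825,140.7771) → (43.5162,135.9574) → (51.7160,135.9574) → (58.3497,140.7771) → (60.8836,148.5755), returning to the start.

Shape 3 is a open polyline drawn with `<polyline>`. Its stroke #0000ff means engrave at S133, F3618. After flipping Y the toolpath is (69.8008,141.6320) → (121.9528,51.5598) → (16.8079,150.8215).

Shape 4 is a quadratic bezier drawn with `<path>`. Its stroke #0000ff means engrave at S133, F3618. After flipping Y the toolpath is (46.0873,111.3172) → (53.4556,99.8948) → (57.5655,93.2908) → (58.4170,91.5052) → (56.0100,94.5381) → (50.3446,102.3894).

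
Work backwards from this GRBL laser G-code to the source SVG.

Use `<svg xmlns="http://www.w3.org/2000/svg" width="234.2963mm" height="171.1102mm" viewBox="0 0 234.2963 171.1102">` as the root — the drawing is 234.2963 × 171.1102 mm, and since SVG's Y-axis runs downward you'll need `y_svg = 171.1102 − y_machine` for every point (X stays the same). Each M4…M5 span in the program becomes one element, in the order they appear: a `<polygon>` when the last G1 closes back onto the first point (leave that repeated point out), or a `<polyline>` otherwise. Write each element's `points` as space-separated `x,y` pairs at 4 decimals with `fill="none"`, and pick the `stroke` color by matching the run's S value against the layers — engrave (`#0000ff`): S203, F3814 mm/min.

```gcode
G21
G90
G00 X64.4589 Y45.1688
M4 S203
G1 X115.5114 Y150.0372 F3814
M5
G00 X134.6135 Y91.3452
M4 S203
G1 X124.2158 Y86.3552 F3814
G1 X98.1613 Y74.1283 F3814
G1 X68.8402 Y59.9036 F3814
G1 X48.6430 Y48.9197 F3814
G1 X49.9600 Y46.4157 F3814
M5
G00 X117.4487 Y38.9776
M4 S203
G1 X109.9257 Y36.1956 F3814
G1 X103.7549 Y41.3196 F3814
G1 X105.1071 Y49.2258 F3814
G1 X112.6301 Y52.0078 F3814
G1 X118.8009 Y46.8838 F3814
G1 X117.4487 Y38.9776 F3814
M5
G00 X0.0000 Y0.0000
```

<svg xmlns="http://www.w3.org/2000/svg" width="234.2963mm" height="171.1102mm" viewBox="0 0 234.2963 171.1102">
  <polyline points="64.4589,125.9414 115.5114,21.0730" fill="none" stroke="#0000ff"/>
  <polyline points="134.6135,79.7650 124.2158,84.7550 98.1613,96.9819 68.8402,111.2066 48.6430,122.1905 49.9600,124.6945" fill="none" stroke="#0000ff"/>
  <polygon points="117.4487,132.1326 109.9257,134.9146 103.7549,129.7906 105.1071,121.8844 112.6301,119.1024 118.8009,124.2264" fill="none" stroke="#0000ff"/>
</svg>

y_svg = 171.1102 − y_m. Every run uses S203, so all elements get stroke `#0000ff` (engrave).

[1] open run; points: 64.4589,125.9414 115.5114,21.0730

[2] open run; points: 134.6135,79.7650 124.2158,84.7550 98.1613,96.9819 68.8402,111.2066 48.6430,122.1905 49.9600,124.6945

[3] closed run; points: 117.4487,132.1326 109.9257,134.9146 103.7549,129.7906 105.1071,121.8844 112.6301,119.1024 118.8009,124.2264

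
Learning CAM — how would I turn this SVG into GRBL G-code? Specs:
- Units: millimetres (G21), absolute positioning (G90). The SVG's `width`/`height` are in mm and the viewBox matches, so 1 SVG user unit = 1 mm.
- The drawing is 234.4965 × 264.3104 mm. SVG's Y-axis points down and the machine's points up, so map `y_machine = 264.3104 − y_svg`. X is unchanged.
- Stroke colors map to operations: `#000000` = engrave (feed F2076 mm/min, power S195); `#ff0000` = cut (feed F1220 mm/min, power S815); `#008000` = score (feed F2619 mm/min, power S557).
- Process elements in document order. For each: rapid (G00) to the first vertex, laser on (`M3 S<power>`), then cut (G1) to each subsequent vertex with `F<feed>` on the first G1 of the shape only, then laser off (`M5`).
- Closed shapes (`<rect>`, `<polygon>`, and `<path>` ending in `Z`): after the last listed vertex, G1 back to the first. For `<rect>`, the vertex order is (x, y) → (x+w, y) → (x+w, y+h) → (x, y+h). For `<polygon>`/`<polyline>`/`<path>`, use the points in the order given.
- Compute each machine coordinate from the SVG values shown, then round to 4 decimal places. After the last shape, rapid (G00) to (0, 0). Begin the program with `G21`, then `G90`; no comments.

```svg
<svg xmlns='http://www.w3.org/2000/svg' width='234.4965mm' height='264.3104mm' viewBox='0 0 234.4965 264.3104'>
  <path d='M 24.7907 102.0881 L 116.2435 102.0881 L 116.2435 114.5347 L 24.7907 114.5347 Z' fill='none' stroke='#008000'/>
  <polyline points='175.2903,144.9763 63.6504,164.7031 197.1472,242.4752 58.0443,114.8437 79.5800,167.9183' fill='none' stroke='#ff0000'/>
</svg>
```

Since the viewBox matches the mm dimensions, user units are millimetres directly. The only transform is the Y-flip y_m = 264.3104 − y_svg.

Shape 1 is a rectangle drawn with `<path>`. Its stroke #008000 means score at S557, F2619. After flipping Y the toolpath is (24.7907,162.2223) → (116.2435,162.2223) → (116.2435,149.7757) → (24.7907,149.7757) → (24.7907,162.2223), returning to the start.

Shape 2 is a open polyline drawn with `<polyline>`. Its stroke #ff0000 means cut at S815, F1220. After flipping Y the toolpath is (175.2903,119.3341) → (63.6504,99.6073) → (197.1472,21.8352) → (58.0443,149.4667) → (79.5800,96.3921).

G21
G90
G00 X24.7907 Y162.2223
M3 S557
G1 X116.2435 Y162.2223 F2619
G1 X116.2435 Y149.7757
G1 X24.7907 Y149.7757
G1 X24.7907 Y162.2223
M5
G00 X175.2903 Y119.3341
M3 S815
G1 X63.6504 Y99.6073 F1220
G1 X197.1472 Y21.8352
G1 X58.0443 Y149.4667
G1 X79.5800 Y96.3921
M5
G00 X0.0000 Y0.0000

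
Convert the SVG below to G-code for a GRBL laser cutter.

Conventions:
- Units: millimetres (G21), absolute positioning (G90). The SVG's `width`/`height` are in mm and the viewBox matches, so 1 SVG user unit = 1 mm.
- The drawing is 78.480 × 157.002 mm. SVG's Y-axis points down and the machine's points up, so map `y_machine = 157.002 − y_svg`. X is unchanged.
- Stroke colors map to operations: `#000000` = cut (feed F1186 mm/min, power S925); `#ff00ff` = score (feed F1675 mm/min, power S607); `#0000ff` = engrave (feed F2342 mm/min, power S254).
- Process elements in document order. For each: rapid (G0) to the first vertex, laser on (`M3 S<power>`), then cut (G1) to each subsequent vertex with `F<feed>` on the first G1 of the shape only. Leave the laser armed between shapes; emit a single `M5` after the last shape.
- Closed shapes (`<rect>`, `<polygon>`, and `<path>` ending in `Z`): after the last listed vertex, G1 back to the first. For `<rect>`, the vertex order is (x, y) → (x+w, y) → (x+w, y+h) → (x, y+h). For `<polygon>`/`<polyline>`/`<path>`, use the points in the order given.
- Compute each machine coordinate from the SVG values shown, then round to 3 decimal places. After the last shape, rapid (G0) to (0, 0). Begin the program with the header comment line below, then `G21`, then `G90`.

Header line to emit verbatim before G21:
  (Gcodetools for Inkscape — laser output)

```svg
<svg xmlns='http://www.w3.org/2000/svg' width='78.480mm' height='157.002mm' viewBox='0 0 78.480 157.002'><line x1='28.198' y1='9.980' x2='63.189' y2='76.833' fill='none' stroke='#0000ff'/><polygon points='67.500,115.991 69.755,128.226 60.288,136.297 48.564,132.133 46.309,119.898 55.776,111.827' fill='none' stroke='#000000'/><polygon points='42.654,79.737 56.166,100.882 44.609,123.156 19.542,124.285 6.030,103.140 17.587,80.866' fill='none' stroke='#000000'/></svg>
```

(Gcodetools for Inkscape — laser output)
G21
G90
G0 X28.198 Y147.022
M3 S254
G1 X63.189 Y80.169 F2342
G0 X67.500 Y41.011
M3 S925
G1 X69.755 Y28.776 F1186
G1 X60.288 Y20.705
G1 X48.564 Y24.869
G1 X46.309 Y37.104
G1 X55.776 Y45.175
G1 X67.500 Y41.011
G0 X42.654 Y77.265
M3 S925
G1 X56.166 Y56.120 F1186
G1 X44.609 Y33.846
G1 X19.542 Y32.717
G1 X6.030 Y53.862
G1 X17.587 Y76.136
G1 X42.654 Y77.265
M5
G0 X0.000 Y0.000

Since the viewBox matches the mm dimensions, user units are millimetres directly. The only transform is the Y-flip y_m = 157.002 − y_svg.

Shape 1 is a line segment drawn with `<line>`. Its stroke #0000ff means engrave at S254, F2342. After flipping Y the toolpath is (28.198,147.022) → (63.189,80.169).

Shape 2 is a regular polygon drawn with `<polygon>`. Its stroke #000000 means cut at S925, F1186. After flipping Y the toolpath is (67.500,41.011) → (69.755,28.776) → (60.288,20.705) → (48.564,24.869) → (46.309,37.104) → (55.776,45.175) → (67.500,41.011), returning to the start.

Shape 3 is a regular polygon drawn with `<polygon>`. Its stroke #000000 means cut at S925, F1186. After flipping Y the toolpath is (42.654,77.265) → (56.166,56.120) → (44.609,33.846) → (19.542,32.717) → (6.030,53.862) → (17.587,76.136) → (42.654,77.265), returning to the start.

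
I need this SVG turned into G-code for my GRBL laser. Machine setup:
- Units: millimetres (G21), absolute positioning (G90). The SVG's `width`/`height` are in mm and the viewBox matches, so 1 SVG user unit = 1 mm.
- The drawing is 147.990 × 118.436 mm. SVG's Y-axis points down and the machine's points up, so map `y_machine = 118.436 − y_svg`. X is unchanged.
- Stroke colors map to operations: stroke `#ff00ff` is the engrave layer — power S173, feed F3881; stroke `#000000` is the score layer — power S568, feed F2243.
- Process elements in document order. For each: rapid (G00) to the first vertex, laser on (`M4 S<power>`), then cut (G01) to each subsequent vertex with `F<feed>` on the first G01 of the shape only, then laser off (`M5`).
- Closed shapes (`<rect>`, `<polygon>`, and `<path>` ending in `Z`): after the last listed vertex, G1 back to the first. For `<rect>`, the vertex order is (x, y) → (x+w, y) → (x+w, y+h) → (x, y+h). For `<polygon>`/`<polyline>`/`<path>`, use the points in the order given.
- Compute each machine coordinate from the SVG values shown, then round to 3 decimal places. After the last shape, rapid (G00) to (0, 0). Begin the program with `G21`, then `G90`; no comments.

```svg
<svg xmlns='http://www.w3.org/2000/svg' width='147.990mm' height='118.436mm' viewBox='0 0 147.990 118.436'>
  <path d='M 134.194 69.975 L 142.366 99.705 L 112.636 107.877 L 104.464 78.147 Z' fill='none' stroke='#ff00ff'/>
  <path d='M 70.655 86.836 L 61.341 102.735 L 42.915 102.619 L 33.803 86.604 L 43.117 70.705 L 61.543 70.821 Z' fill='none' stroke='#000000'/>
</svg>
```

G21
G90
G00 X134.194 Y48.461
M4 S173
G01 X142.366 Y18.731 F3881
G01 X112.636 Y10.559
G01 X104.464 Y40.289
G01 X134.194 Y48.461
M5
G00 X70.655 Y31.600
M4 S568
G01 X61.341 Y15.701 F2243
G01 X42.915 Y15.817
G01 X33.803 Y31.832
G01 X43.117 Y47.731
G01 X61.543 Y47.615
G01 X70.655 Y31.600
M5
G00 X0.000 Y0.000

1 u = 1 mm; y_m = 118.436 − y.

[1] `<path>` regular polygon, #ff00ff→engrave S173 F3881: (134.194,48.461) → (142.366,18.731) → (112.636,10.559) → (104.464,40.289) → (134.194,48.461) (closed)

[2] `<path>` regular polygon, #000000→score S568 F2243: (70.655,31.600) → (61.341,15.701) → (42.915,15.817) → (33.803,31.832) → (43.117,47.731) → (61.543,47.615) → (70.655,31.600) (closed)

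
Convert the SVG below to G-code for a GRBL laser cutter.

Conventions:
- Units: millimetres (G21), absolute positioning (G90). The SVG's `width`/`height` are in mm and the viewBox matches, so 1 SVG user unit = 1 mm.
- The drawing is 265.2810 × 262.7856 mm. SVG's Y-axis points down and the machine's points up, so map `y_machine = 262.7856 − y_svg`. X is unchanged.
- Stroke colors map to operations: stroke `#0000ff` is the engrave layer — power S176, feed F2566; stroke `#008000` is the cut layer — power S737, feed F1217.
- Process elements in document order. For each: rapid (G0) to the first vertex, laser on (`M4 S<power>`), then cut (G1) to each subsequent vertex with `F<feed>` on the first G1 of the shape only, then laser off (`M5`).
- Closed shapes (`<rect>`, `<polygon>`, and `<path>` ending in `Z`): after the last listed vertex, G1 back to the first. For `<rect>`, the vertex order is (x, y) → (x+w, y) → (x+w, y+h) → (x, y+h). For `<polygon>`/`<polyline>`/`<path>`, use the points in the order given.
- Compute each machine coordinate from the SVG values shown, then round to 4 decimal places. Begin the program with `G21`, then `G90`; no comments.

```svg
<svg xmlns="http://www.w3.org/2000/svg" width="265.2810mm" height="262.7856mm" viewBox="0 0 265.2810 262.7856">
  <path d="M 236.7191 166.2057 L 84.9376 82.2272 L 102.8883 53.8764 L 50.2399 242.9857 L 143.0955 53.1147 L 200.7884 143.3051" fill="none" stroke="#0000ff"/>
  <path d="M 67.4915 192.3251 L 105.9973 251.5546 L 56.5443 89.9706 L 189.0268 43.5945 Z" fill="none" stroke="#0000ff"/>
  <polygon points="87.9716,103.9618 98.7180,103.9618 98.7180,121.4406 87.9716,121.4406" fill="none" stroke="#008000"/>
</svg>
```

viewBox `0 0 265.2810 262.7856` with mm width/height → 1 unit = 1 mm. Flip: y_m = 262.7856 − y_svg.

**Shape 1** — `<path>` open polyline, stroke `#0000ff` → engrave (S176, F2566). Machine vertices: (236.7191,96.5799) → (84.9376,180.5584) → (102.8883,208.9092) → (50.2399,19.7999) → (143.0955,209.6709) → (200.7884,119.4805). Open path.

**Shape 2** — `<path>` closed polygon, stroke `#0000ff` → engrave (S176, F2566). Machine vertices: (67.4915,70.4605) → (105.9973,11.2310) → (56.5443,172.8150) → (189.0268,219.1911) → (67.4915,70.4605). Closed: final G1 returns to the first vertex.

**Shape 3** — `<polygon>` rectangle, stroke `#008000` → cut (S737, F1217). Machine vertices: (87.9716,158.8238) → (98.7180,158.8238) → (98.7180,141.3450) → (87.9716,141.3450) → (87.9716,158.8238). Closed: final G1 returns to the first vertex.

G21
G90
G0 X236.7191 Y96.5799
M4 S176
G1 X84.9376 Y180.5584 F2566
G1 X102.8883 Y208.9092
G1 X50.2399 Y19.7999
G1 X143.0955 Y209.6709
G1 X200.7884 Y119.4805
M5
G0 X67.4915 Y70.4605
M4 S176
G1 X105.9973 Y11.2310 F2566
G1 X56.5443 Y172.8150
G1 X189.0268 Y219.1911
G1 X67.4915 Y70.4605
M5
G0 X87.9716 Y158.8238
M4 S737
G1 X98.7180 Y158.8238 F1217
G1 X98.7180 Y141.3450
G1 X87.9716 Y141.3450
G1 X87.9716 Y158.8238
M5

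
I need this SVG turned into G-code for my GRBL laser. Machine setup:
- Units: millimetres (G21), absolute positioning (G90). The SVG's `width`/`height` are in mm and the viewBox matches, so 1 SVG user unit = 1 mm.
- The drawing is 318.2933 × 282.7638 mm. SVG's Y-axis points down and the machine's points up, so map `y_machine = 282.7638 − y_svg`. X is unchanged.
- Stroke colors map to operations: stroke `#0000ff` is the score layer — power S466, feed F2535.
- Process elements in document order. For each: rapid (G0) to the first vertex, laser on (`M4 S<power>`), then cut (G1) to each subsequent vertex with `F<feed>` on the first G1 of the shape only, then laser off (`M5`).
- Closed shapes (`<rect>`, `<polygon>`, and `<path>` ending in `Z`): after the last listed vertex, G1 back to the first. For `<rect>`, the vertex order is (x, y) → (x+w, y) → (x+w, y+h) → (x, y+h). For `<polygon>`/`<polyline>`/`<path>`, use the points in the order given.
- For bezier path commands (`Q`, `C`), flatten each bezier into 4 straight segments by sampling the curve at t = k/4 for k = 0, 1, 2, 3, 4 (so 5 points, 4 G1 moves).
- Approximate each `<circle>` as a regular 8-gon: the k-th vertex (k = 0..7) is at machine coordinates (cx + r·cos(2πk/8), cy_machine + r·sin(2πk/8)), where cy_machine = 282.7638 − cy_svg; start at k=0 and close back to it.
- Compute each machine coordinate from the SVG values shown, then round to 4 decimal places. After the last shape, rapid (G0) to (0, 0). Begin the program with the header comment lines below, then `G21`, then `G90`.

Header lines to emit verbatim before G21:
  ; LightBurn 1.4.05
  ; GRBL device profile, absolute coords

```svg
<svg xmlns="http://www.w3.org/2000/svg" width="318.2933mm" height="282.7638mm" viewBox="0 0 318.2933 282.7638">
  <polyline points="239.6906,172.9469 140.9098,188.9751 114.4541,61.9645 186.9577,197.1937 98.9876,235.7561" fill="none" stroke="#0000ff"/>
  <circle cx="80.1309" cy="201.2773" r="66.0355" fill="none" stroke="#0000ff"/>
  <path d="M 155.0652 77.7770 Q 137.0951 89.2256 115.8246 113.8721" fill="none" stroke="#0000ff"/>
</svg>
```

Since the viewBox matches the mm dimensions, user units are millimetres directly. The only transform is the Y-flip y_m = 282.7638 − y_svg.

Shape 1 is a open polyline drawn with `<polyline>`. Its stroke #0000ff means score at S466, F2535. After flipping Y the toolpath is (239.6906,109.8169) → (140.9098,93.7887) → (114.4541,220.7993) → (186.9577,85.5701) → (98.9876,47.0077).

Shape 2 is a circle drawn with `<circle>`. Its stroke #0000ff means score at S466, F2535. After flipping Y the toolpath is (146.1664,81.4865) → (126.8250,128.1806) → (80.1309,147.5220) → (33.4368,128.1806) → (14.0954,81.4865) → (33.4368,34.7924) → (80.1309,15.4510) → (126.8250,34.7924) → (146.1664,81.4865), returning to the start.

Shape 3 is a quadratic bezier drawn with `<path>`. Its stroke #0000ff means score at S466, F2535. After flipping Y the toolpath is (155.0652,204.9868) → (145.8739,198.4376) → (136.2700,190.2387) → (126.2536,180.3901) → (115.8246,168.8917).

; LightBurn 1.4.05
; GRBL device profile, absolute coords
G21
G90
G0 X239.6906 Y109.8169
M4 S466
G1 X140.9098 Y93.7887 F2535
G1 X114.4541 Y220.7993
G1 X186.9577 Y85.5701
G1 X98.9876 Y47.0077
M5
G0 X146.1664 Y81.4865
M4 S466
G1 X126.8250 Y128.1806 F2535
G1 X80.1309 Y147.5220
G1 X33.4368 Y128.1806
G1 X14.0954 Y81.4865
G1 X33.4368 Y34.7924
G1 X80.1309 Y15.4510
G1 X126.8250 Y34.7924
G1 X146.1664 Y81.4865
M5
G0 X155.0652 Y204.9868
M4 S466
G1 X145.8739 Y198.4376 F2535
G1 X136.2700 Y190.2387
G1 X126.2536 Y180.3901
G1 X115.8246 Y168.8917
M5
G0 X0.0000 Y0.0000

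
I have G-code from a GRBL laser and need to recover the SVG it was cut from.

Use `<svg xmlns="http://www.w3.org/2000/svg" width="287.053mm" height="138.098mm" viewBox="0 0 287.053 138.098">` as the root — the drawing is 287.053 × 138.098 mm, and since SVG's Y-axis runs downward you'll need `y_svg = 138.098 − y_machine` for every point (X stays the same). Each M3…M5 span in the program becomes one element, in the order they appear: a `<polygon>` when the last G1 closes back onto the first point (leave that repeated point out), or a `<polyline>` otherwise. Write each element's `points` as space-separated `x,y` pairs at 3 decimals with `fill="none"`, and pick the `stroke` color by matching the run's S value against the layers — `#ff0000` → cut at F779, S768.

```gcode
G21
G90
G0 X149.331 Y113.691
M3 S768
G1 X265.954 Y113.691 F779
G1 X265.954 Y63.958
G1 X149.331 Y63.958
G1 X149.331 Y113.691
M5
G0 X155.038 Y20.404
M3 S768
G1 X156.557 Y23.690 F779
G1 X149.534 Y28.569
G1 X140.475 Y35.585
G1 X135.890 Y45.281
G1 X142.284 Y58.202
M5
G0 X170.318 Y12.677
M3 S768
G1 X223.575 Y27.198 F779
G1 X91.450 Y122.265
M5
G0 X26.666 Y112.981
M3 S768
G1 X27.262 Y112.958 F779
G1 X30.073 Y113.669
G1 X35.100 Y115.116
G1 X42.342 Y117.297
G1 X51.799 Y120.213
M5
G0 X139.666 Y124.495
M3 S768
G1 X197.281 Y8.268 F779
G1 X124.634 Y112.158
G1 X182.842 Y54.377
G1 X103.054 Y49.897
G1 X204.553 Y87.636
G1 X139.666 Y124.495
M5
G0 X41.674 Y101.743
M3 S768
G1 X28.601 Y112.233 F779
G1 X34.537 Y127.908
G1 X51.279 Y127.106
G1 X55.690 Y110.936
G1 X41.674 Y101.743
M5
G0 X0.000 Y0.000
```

<svg xmlns="http://www.w3.org/2000/svg" width="287.053mm" height="138.098mm" viewBox="0 0 287.053 138.098">
  <polygon points="149.331,24.407 265.954,24.407 265.954,74.140 149.331,74.140" fill="none" stroke="#ff0000"/>
  <polyline points="155.038,117.694 156.557,114.408 149.534,109.529 140.475,102.513 135.890,92.817 142.284,79.896" fill="none" stroke="#ff0000"/>
  <polyline points="170.318,125.421 223.575,110.900 91.450,15.833" fill="none" stroke="#ff0000"/>
  <polyline points="26.666,25.117 27.262,25.140 30.073,24.429 35.100,22.982 42.342,20.801 51.799,17.885" fill="none" stroke="#ff0000"/>
  <polygon points="139.666,13.603 197.281,129.830 124.634,25.940 182.842,83.721 103.054,88.201 204.553,50.462" fill="none" stroke="#ff0000"/>
  <polygon points="41.674,36.355 28.601,25.865 34.537,10.190 51.279,10.992 55.690,27.162" fill="none" stroke="#ff0000"/>
</svg>

y_svg = 138.098 − y_m. Every run uses S768, so all elements get stroke `#ff0000` (cut).

[1] closed run; points: 149.331,24.407 265.954,24.407 265.954,74.140 149.331,74.140

[2] open run; points: 155.038,117.694 156.557,114.408 149.534,109.529 140.475,102.513 135.890,92.817 142.284,79.896

[3] open run; points: 170.318,125.421 223.575,110.900 91.450,15.833

[4] open run; points: 26.666,25.117 27.262,25.140 30.073,24.429 35.100,22.982 42.342,20.801 51.799,17.885

[5] closed run; points: 139.666,13.603 197.281,129.830 124.634,25.940 182.842,83.721 103.054,88.201 204.553,50.462

[6] closed run; points: 41.674,36.355 28.601,25.865 34.537,10.190 51.279,10.992 55.690,27.162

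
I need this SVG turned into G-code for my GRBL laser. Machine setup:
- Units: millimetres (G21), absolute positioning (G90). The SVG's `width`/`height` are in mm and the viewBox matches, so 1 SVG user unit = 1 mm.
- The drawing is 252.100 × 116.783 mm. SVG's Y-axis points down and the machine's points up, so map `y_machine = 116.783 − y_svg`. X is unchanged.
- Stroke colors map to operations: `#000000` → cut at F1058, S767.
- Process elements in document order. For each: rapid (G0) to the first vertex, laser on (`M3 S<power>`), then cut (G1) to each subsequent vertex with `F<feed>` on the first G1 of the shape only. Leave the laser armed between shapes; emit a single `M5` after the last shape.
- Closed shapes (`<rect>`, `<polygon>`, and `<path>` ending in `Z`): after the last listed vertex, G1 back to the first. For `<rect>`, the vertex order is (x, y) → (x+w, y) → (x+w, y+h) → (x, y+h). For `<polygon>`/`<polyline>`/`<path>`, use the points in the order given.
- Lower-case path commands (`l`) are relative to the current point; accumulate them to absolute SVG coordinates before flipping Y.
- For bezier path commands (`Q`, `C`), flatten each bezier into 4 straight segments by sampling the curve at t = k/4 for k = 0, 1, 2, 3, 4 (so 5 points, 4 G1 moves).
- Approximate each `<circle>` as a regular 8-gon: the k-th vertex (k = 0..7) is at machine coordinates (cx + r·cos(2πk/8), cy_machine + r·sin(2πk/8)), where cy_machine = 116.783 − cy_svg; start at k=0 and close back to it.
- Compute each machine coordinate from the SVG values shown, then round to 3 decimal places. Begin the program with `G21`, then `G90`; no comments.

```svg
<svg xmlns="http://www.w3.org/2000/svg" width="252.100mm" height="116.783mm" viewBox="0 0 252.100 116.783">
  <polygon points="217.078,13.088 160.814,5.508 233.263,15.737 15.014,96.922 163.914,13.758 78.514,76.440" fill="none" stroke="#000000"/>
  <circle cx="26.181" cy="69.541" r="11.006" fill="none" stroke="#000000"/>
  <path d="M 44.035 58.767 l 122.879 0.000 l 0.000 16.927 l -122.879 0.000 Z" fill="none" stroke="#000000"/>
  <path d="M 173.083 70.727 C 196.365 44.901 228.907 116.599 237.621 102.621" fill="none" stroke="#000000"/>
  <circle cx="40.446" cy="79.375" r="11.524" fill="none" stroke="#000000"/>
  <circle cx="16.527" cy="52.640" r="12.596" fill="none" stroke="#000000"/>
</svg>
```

viewBox `0 0 252.100 116.783` with mm width/height → 1 unit = 1 mm. Flip: y_m = 116.783 − y_svg.

**Shape 1** — `<polygon>` closed polygon, stroke `#000000` → cut (S767, F1058). Machine vertices: (217.078,103.695) → (160.814,111.275) → (233.263,101.046) → (15.014,19.861) → (163.914,103.025) → (78.514,40.343) → (217.078,103.695). Closed: final G1 returns to the first vertex.

**Shape 2** — `<circle>` circle, stroke `#000000` → cut (S767, F1058). Machine vertices: (37.187,47.242) → (33.963,55.024) → (26.181,58.248) → (18.399,55.024) → (15.175,47.242) → (18.399,39.460) → (26.181,36.236) → (33.963,39.460) → (37.187,47.242). Closed: final G1 returns to the first vertex.

**Shape 3** — `<path>` rectangle, stroke `#000000` → cut (S767, F1058). Machine vertices: (44.035,58.016) → (166.914,58.016) → (166.914,41.089) → (44.035,41.089) → (44.035,58.016). Closed: final G1 returns to the first vertex.

**Shape 4** — `<path>` cubic bezier, stroke `#000000` → cut (S767, F1058). Control points (SVG): P0=(173.083,70.727), P1=(196.365,44.901), P2=(228.907,116.599), P3=(237.621,102.621); sampled at t=k/4. Machine vertices: (173.083,46.056) → (191.764,50.002) → (210.815,34.552) → (227.135,16.880) → (237.621,14.162). Open path.

**Shape 5** — `<circle>` circle, stroke `#000000` → cut (S767, F1058). Machine vertices: (51.970,37.408) → (48.595,45.557) → (40.446,48.932) → (32.297,45.557) → (28.922,37.408) → (32.297,29.259) → (40.446,25.884) → (48.595,29.259) → (51.970,37.408). Closed: final G1 returns to the first vertex.

**Shape 6** — `<circle>` circle, stroke `#000000` → cut (S767, F1058). Machine vertices: (29.123,64.143) → (25.434,73.050) → (16.527,76.739) → (7.620,73.050) → (3.931,64.143) → (7.620,55.236) → (16.527,51.547) → (25.434,55.236) → (29.123,64.143). Closed: final G1 returns to the first vertex.

G21
G90
G0 X217.078 Y103.695
M3 S767
G1 X160.814 Y111.275 F1058
G1 X233.263 Y101.046
G1 X15.014 Y19.861
G1 X163.914 Y103.025
G1 X78.514 Y40.343
G1 X217.078 Y103.695
G0 X37.187 Y47.242
M3 S767
G1 X33.963 Y55.024 F1058
G1 X26.181 Y58.248
G1 X18.399 Y55.024
G1 X15.175 Y47.242
G1 X18.399 Y39.460
G1 X26.181 Y36.236
G1 X33.963 Y39.460
G1 X37.187 Y47.242
G0 X44.035 Y58.016
M3 S767
G1 X166.914 Y58.016 F1058
G1 X166.914 Y41.089
G1 X44.035 Y41.089
G1 X44.035 Y58.016
G0 X173.083 Y46.056
M3 S767
G1 X191.764 Y50.002 F1058
G1 X210.815 Y34.552
G1 X227.135 Y16.880
G1 X237.621 Y14.162
G0 X51.970 Y37.408
M3 S767
G1 X48.595 Y45.557 F1058
G1 X40.446 Y48.932
G1 X32.297 Y45.557
G1 X28.922 Y37.408
G1 X32.297 Y29.259
G1 X40.446 Y25.884
G1 X48.595 Y29.259
G1 X51.970 Y37.408
G0 X29.123 Y64.143
M3 S767
G1 X25.434 Y73.050 F1058
G1 X16.527 Y76.739
G1 X7.620 Y73.050
G1 X3.931 Y64.143
G1 X7.620 Y55.236
G1 X16.527 Y51.547
G1 X25.434 Y55.236
G1 X29.123 Y64.143
M5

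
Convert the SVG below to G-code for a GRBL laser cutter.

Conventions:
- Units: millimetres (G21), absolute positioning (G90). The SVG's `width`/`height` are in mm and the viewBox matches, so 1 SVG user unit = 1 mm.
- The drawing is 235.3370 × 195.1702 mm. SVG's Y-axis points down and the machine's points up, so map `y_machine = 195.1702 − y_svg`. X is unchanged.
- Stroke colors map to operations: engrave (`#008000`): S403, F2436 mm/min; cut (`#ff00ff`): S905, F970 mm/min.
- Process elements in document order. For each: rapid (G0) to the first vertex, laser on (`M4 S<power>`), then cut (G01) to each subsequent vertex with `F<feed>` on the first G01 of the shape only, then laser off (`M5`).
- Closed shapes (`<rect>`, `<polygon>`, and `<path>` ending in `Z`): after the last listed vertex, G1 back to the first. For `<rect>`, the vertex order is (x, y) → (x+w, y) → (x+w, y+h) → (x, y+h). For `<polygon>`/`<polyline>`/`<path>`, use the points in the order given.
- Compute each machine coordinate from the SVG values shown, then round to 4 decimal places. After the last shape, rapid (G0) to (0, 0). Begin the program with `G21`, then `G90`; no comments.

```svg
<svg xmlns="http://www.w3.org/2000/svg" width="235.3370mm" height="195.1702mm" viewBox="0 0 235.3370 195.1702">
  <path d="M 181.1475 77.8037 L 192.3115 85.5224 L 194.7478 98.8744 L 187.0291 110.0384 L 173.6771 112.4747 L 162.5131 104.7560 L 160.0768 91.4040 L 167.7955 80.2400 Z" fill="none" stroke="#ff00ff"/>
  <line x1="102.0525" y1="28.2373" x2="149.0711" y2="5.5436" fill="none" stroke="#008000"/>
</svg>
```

Since the viewBox matches the mm dimensions, user units are millimetres directly. The only transform is the Y-flip y_m = 195.1702 − y_svg.

Shape 1 is a regular polygon drawn with `<path>`. Its stroke #ff00ff means cut at S905, F970. After flipping Y the toolpath is (181.1475,117.3665) → (192.3115,109.6478) → (194.7478,96.2958) → (187.0291,85.1318) → (173.6771,82.6955) → (162.5131,90.4142) → (160.0768,103.7662) → (167.7955,114.9302) → (181.1475,117.3665), returning to the start.

Shape 2 is a line segment drawn with `<line>`. Its stroke #008000 means engrave at S403, F2436. After flipping Y the toolpath is (102.0525,166.9329) → (149.0711,189.6266).

G21
G90
G0 X181.1475 Y117.3665
M4 S905
G01 X192.3115 Y109.6478 F970
G01 X194.7478 Y96.2958
G01 X187.0291 Y85.1318
G01 X173.6771 Y82.6955
G01 X162.5131 Y90.4142
G01 X160.0768 Y103.7662
G01 X167.7955 Y114.9302
G01 X181.1475 Y117.3665
M5
G0 X102.0525 Y166.9329
M4 S403
G01 X149.0711 Y189.6266 F2436
M5
G0 X0.0000 Y0.0000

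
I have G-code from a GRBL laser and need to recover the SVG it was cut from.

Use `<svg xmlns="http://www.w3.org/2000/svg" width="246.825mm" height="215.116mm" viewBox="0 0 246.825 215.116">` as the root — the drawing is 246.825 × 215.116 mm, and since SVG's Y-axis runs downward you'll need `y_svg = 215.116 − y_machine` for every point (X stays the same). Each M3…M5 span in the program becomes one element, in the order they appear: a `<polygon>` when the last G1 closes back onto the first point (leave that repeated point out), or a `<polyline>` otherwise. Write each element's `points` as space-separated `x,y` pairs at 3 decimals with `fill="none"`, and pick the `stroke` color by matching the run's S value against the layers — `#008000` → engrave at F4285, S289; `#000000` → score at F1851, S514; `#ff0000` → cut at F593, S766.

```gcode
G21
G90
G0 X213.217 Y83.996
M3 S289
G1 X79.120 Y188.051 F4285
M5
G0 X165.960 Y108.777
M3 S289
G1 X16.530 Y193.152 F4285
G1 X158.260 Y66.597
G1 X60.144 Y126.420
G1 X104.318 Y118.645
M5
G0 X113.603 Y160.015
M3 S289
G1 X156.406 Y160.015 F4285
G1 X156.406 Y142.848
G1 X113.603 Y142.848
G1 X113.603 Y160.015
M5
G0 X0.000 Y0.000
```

<svg xmlns="http://www.w3.org/2000/svg" width="246.825mm" height="215.116mm" viewBox="0 0 246.825 215.116">
  <polyline points="213.217,131.120 79.120,27.065" fill="none" stroke="#008000"/>
  <polyline points="165.960,106.339 16.530,21.964 158.260,148.519 60.144,88.696 104.318,96.471" fill="none" stroke="#008000"/>
  <polygon points="113.603,55.101 156.406,55.101 156.406,72.268 113.603,72.268" fill="none" stroke="#008000"/>
</svg>

Machine Y-up, SVG Y-down with viewBox height 215.116, so y_svg = 215.116 − y_machine; X carries over. Every run uses S289, so all elements get stroke `#008000` (engrave).

Run 1: The run is open, so emit a `<polyline>` with points (Y-flipped): 213.217,131.120 79.120,27.065.

Run 2: The run is open, so emit a `<polyline>` with points (Y-flipped): 165.960,106.339 16.530,21.964 158.260,148.519 60.144,88.696 104.318,96.471.

Run 3: The run returns to its start, so emit a `<polygon>` with points (Y-flipped): 113.603,55.101 156.406,55.101 156.406,72.268 113.603,72.268.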